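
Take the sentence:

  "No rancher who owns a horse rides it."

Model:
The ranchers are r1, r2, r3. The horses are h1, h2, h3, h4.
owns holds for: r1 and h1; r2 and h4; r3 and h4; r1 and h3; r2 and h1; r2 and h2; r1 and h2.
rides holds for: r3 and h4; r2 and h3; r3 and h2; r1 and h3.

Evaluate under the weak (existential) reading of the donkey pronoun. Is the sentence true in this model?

False

"it" takes "a horse" as antecedent — a donkey pronoun bound across the clause boundary.
Truth condition: for no (r,h) with owns(r,h) does rides(r,h) hold.
Restrictor pairs — does the scope hold? (r1,h1):fails  (r1,h2):fails  (r1,h3):holds  (r2,h1):fails  (r2,h2):fails  (r2,h4):fails  (r3,h4):holds
Scope holds for 2 pair(s), so the sentence is false.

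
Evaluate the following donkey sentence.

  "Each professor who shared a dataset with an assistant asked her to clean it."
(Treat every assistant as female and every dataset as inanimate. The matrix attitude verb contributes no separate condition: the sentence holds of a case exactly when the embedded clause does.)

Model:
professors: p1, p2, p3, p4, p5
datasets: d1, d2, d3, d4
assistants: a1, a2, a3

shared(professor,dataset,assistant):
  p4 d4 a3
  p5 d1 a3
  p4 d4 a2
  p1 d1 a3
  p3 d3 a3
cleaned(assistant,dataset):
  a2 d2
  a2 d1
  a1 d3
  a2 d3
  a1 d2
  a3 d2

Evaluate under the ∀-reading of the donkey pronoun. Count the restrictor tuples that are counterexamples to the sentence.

5

"her" takes "an assistant" as antecedent and "it" takes "a dataset"; both are donkey pronouns co-varying with the restrictor.
Strong reading: for every (p,d,a) with shared(p,d,a), cleaned(a,d).
Restrictor triples: (p1,d1,a3)→cleaned(a3,d1) ✗  (p3,d3,a3)→cleaned(a3,d3) ✗  (p4,d4,a2)→cleaned(a2,d4) ✗  (p4,d4,a3)→cleaned(a3,d4) ✗  (p5,d1,a3)→cleaned(a3,d1) ✗
Counterexamples (restrictor triples failing the scope): 5.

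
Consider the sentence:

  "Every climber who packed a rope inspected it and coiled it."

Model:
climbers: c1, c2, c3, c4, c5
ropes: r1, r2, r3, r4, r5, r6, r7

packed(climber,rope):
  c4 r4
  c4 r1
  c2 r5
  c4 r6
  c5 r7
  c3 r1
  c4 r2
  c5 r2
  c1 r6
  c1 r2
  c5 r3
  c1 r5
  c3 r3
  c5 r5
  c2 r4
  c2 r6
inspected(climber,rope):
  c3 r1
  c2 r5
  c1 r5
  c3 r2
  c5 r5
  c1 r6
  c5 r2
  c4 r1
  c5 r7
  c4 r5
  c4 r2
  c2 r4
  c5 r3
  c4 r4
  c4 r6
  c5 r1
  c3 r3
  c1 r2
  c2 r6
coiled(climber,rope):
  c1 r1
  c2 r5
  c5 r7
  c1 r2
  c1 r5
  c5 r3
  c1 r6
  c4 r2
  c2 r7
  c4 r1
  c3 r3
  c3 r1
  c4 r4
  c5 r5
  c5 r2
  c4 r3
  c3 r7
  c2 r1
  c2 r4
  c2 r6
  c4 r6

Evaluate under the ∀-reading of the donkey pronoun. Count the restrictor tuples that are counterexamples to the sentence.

"it" takes "a rope" as antecedent — a donkey pronoun bound across the clause boundary.
Strong reading: for every (c,r) with packed(c,r), inspected(c,r) ∧ coiled(c,r).
Restrictor pairs: (c1,r2) ✓  (c1,r5) ✓  (c1,r6) ✓  (c2,r4) ✓  (c2,r5) ✓  (c2,r6) ✓  (c3,r1) ✓  (c3,r3) ✓  (c4,r1) ✓  (c4,r2) ✓  (c4,r4) ✓  (c4,r6) ✓  (c5,r2) ✓  (c5,r3) ✓  (c5,r5) ✓  (c5,r7) ✓
Counterexamples (restrictor pairs failing the scope): 0.

0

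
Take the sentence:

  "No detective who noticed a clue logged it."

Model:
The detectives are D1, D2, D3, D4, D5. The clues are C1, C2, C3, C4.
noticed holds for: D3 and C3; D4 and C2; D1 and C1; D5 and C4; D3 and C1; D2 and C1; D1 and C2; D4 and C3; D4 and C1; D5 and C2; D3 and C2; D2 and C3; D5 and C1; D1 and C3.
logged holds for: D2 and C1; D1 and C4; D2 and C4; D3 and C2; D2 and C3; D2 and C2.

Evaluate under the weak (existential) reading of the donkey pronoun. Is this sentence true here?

False

"it" takes "a clue" as antecedent — a donkey pronoun bound across the clause boundary.
Truth condition: for no (d,c) with noticed(d,c) does logged(d,c) hold.
Restrictor pairs — does the scope hold? (D1,C1):fails  (D1,C2):fails  (D1,C3):fails  (D2,C1):holds  (D2,C3):holds  (D3,C1):fails  (D3,C2):holds  (D3,C3):fails  (D4,C1):fails  (D4,C2):fails  (D4,C3):fails  (D5,C1):fails  (D5,C2):fails  (D5,C4):fails
Scope holds for 3 pair(s), so the sentence is false.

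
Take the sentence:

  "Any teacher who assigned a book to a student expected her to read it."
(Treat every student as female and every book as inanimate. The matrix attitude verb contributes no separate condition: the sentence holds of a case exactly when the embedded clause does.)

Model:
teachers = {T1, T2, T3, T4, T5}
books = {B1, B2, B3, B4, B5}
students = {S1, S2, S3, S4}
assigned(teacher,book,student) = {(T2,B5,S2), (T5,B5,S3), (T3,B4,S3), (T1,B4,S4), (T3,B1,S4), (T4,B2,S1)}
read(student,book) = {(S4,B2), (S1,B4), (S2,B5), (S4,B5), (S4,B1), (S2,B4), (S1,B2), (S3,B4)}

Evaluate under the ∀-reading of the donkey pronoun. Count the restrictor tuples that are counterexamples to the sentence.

2

"her" takes "a student" as antecedent and "it" takes "a book"; both are donkey pronouns co-varying with the restrictor.
Strong reading: for every (t,b,s) with assigned(t,b,s), read(s,b).
Restrictor triples: (T1,B4,S4)→read(S4,B4) ✗  (T2,B5,S2)→read(S2,B5) ✓  (T3,B1,S4)→read(S4,B1) ✓  (T3,B4,S3)→read(S3,B4) ✓  (T4,B2,S1)→read(S1,B2) ✓  (T5,B5,S3)→read(S3,B5) ✗
Counterexamples (restrictor triples failing the scope): 2.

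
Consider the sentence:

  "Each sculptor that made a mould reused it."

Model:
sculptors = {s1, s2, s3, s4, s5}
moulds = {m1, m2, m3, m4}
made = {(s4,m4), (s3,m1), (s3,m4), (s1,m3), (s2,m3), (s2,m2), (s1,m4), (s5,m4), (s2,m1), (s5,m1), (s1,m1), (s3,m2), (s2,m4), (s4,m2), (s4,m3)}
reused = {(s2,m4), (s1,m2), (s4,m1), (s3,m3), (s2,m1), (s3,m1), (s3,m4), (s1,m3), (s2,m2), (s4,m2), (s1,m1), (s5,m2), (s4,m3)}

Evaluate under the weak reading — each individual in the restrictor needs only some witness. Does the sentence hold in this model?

"it" takes "a mould" as antecedent — a donkey pronoun bound across the clause boundary.
Weak reading: every sculptor s with some made-mould has at least one made-mould m such that reused(s,m).
Per sculptor: s1:✓  s2:✓  s3:✓  s4:✓  s5:✗
s5 has no witness among its made-moulds.

False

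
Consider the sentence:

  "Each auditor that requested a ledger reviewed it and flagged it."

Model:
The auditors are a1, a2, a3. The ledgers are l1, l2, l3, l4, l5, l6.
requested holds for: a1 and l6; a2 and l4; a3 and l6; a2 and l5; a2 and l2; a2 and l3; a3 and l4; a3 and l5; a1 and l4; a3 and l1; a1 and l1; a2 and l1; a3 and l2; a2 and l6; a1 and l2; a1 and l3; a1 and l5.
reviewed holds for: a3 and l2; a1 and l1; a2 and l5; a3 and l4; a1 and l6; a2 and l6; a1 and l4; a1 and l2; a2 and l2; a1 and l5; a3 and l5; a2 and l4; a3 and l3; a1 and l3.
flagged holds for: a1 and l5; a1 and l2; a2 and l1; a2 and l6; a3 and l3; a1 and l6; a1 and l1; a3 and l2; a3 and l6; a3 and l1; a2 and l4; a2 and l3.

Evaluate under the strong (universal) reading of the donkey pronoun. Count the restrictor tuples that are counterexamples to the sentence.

10

"it" takes "a ledger" as antecedent — a donkey pronoun bound across the clause boundary.
Strong reading: for every (a,l) with requested(a,l), reviewed(a,l) ∧ flagged(a,l).
Restrictor pairs: (a1,l1) ✓  (a1,l2) ✓  (a1,l3) ✗  (a1,l4) ✗  (a1,l5) ✓  (a1,l6) ✓  (a2,l1) ✗  (a2,l2) ✗  (a2,l3) ✗  (a2,l4) ✓  (a2,l5) ✗  (a2,l6) ✓  (a3,l1) ✗  (a3,l2) ✓  (a3,l4) ✗  (a3,l5) ✗  (a3,l6) ✗
Counterexamples (restrictor pairs failing the scope): 10.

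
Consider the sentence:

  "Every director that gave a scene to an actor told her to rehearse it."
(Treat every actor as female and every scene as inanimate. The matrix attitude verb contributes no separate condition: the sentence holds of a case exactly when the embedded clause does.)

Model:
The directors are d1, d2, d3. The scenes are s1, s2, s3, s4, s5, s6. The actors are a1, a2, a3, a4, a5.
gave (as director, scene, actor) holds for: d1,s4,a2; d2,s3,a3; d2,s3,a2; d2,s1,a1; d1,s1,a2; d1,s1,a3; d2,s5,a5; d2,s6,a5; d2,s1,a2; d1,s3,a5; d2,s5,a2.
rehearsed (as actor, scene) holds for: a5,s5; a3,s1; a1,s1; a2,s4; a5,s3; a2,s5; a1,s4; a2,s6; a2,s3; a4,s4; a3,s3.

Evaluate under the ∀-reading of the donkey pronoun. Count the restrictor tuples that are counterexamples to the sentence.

"her" takes "an actor" as antecedent and "it" takes "a scene"; both are donkey pronouns co-varying with the restrictor.
Strong reading: for every (d,s,a) with gave(d,s,a), rehearsed(a,s).
Restrictor triples: (d1,s1,a2)→rehearsed(a2,s1) ✗  (d1,s1,a3)→rehearsed(a3,s1) ✓  (d1,s3,a5)→rehearsed(a5,s3) ✓  (d1,s4,a2)→rehearsed(a2,s4) ✓  (d2,s1,a1)→rehearsed(a1,s1) ✓  (d2,s1,a2)→rehearsed(a2,s1) ✗  (d2,s3,a2)→rehearsed(a2,s3) ✓  (d2,s3,a3)→rehearsed(a3,s3) ✓  (d2,s5,a2)→rehearsed(a2,s5) ✓  (d2,s5,a5)→rehearsed(a5,s5) ✓  (d2,s6,a5)→rehearsed(a5,s6) ✗
Counterexamples (restrictor triples failing the scope): 3.

3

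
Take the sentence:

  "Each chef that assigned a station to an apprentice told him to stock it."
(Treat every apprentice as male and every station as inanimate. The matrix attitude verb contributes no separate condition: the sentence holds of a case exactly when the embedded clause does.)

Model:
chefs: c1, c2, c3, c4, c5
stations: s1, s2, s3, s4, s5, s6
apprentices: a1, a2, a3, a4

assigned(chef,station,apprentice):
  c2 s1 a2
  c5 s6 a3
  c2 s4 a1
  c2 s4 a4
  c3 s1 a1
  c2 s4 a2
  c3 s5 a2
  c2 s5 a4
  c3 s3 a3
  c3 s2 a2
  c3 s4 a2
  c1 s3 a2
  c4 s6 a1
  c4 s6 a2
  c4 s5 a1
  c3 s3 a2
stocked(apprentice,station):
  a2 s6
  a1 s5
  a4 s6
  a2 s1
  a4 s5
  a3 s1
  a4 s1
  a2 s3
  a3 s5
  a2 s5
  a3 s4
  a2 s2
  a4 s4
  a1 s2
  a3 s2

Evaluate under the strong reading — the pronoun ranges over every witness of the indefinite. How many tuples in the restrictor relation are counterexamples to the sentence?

7

"him" takes "an apprentice" as antecedent and "it" takes "a station"; both are donkey pronouns co-varying with the restrictor.
Strong reading: for every (c,s,a) with assigned(c,s,a), stocked(a,s).
Restrictor triples: (c1,s3,a2)→stocked(a2,s3) ✓  (c2,s1,a2)→stocked(a2,s1) ✓  (c2,s4,a1)→stocked(a1,s4) ✗  (c2,s4,a2)→stocked(a2,s4) ✗  (c2,s4,a4)→stocked(a4,s4) ✓  (c2,s5,a4)→stocked(a4,s5) ✓  (c3,s1,a1)→stocked(a1,s1) ✗  (c3,s2,a2)→stocked(a2,s2) ✓  (c3,s3,a2)→stocked(a2,s3) ✓  (c3,s3,a3)→stocked(a3,s3) ✗  (c3,s4,a2)→stocked(a2,s4) ✗  (c3,s5,a2)→stocked(a2,s5) ✓  (c4,s5,a1)→stocked(a1,s5) ✓  (c4,s6,a1)→stocked(a1,s6) ✗  (c4,s6,a2)→stocked(a2,s6) ✓  (c5,s6,a3)→stocked(a3,s6) ✗
Counterexamples (restrictor triples failing the scope): 7.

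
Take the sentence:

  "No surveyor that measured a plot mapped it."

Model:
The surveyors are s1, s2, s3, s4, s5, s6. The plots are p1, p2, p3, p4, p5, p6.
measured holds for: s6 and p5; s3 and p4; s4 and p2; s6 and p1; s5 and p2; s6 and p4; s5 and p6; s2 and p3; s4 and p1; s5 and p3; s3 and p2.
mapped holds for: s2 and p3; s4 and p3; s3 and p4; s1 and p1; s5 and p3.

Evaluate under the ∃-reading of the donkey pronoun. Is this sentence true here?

False

"it" takes "a plot" as antecedent — a donkey pronoun bound across the clause boundary.
Truth condition: for no (s,p) with measured(s,p) does mapped(s,p) hold.
Restrictor pairs — does the scope hold? (s2,p3):holds  (s3,p2):fails  (s3,p4):holds  (s4,p1):fails  (s4,p2):fails  (s5,p2):fails  (s5,p3):holds  (s5,p6):fails  (s6,p1):fails  (s6,p4):fails  (s6,p5):fails
Scope holds for 3 pair(s), so the sentence is false.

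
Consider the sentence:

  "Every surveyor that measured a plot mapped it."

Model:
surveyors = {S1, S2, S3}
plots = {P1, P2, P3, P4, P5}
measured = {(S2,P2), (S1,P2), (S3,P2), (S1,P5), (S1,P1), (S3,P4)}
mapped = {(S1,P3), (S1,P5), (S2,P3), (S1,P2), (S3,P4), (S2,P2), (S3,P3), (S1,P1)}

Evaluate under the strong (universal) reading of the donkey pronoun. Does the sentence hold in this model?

"it" takes "a plot" as antecedent — a donkey pronoun bound across the clause boundary.
Strong reading: for every (s,p) with measured(s,p), mapped(s,p).
Restrictor pairs: (S1,P1) ✓  (S1,P2) ✓  (S1,P5) ✓  (S2,P2) ✓  (S3,P2) ✗  (S3,P4) ✓
Counterexample: (S3,P2) is in measured but fails the scope.

False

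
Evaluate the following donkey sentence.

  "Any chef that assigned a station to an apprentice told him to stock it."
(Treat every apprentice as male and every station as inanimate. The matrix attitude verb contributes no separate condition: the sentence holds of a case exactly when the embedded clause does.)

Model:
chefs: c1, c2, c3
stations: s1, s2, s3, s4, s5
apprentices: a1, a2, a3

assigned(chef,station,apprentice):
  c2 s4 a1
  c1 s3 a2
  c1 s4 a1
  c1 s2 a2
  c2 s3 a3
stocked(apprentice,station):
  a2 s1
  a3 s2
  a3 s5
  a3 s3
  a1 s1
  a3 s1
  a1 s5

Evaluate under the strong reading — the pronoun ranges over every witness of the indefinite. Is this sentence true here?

"him" takes "an apprentice" as antecedent and "it" takes "a station"; both are donkey pronouns co-varying with the restrictor.
Strong reading: for every (c,s,a) with assigned(c,s,a), stocked(a,s).
Restrictor triples: (c1,s2,a2)→stocked(a2,s2) ✗  (c1,s3,a2)→stocked(a2,s3) ✗  (c1,s4,a1)→stocked(a1,s4) ✗  (c2,s3,a3)→stocked(a3,s3) ✓  (c2,s4,a1)→stocked(a1,s4) ✗
Counterexample: (c1,s2,a2) — stocked(a2,s2) does not hold.

False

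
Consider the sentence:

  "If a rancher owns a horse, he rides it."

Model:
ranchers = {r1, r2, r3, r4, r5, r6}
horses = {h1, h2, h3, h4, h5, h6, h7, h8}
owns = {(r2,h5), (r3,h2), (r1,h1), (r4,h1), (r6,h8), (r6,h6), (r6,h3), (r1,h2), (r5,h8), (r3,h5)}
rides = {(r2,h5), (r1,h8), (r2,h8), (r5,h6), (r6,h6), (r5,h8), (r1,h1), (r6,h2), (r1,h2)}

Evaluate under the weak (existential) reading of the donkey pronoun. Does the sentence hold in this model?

False

"it" takes "a horse" as antecedent — a donkey pronoun bound across the clause boundary.
Weak reading: every rancher r with some owns-horse has at least one owns-horse h such that rides(r,h).
Per rancher: r1:✓  r2:✓  r3:✗  r4:✗  r5:✓  r6:✓
r3 has no witness among its owns-horses.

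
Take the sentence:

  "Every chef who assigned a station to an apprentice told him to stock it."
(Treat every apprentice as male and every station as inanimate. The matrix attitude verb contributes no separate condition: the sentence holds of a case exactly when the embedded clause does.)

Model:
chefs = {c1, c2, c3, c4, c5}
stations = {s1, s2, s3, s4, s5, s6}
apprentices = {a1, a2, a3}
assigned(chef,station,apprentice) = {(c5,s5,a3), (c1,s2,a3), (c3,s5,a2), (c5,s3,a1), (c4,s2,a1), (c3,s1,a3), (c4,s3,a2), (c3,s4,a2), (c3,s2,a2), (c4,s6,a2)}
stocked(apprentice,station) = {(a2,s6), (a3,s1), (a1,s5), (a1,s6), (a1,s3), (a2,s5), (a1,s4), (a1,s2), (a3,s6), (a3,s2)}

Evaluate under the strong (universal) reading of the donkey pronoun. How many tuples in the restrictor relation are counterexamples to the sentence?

4

"him" takes "an apprentice" as antecedent and "it" takes "a station"; both are donkey pronouns co-varying with the restrictor.
Strong reading: for every (c,s,a) with assigned(c,s,a), stocked(a,s).
Restrictor triples: (c1,s2,a3)→stocked(a3,s2) ✓  (c3,s1,a3)→stocked(a3,s1) ✓  (c3,s2,a2)→stocked(a2,s2) ✗  (c3,s4,a2)→stocked(a2,s4) ✗  (c3,s5,a2)→stocked(a2,s5) ✓  (c4,s2,a1)→stocked(a1,s2) ✓  (c4,s3,a2)→stocked(a2,s3) ✗  (c4,s6,a2)→stocked(a2,s6) ✓  (c5,s3,a1)→stocked(a1,s3) ✓  (c5,s5,a3)→stocked(a3,s5) ✗
Counterexamples (restrictor triples failing the scope): 4.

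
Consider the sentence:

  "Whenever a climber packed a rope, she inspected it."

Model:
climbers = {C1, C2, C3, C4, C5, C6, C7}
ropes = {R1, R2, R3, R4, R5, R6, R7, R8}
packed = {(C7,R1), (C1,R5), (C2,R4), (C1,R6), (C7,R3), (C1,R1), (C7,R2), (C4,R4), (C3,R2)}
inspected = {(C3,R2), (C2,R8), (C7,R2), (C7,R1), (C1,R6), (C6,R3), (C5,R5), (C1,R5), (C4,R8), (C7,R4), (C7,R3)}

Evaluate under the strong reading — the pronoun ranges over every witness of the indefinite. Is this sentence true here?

False

"it" takes "a rope" as antecedent — a donkey pronoun bound across the clause boundary.
Strong reading: for every (c,r) with packed(c,r), inspected(c,r).
Restrictor pairs: (C1,R1) ✗  (C1,R5) ✓  (C1,R6) ✓  (C2,R4) ✗  (C3,R2) ✓  (C4,R4) ✗  (C7,R1) ✓  (C7,R2) ✓  (C7,R3) ✓
Counterexample: (C1,R1) is in packed but fails the scope.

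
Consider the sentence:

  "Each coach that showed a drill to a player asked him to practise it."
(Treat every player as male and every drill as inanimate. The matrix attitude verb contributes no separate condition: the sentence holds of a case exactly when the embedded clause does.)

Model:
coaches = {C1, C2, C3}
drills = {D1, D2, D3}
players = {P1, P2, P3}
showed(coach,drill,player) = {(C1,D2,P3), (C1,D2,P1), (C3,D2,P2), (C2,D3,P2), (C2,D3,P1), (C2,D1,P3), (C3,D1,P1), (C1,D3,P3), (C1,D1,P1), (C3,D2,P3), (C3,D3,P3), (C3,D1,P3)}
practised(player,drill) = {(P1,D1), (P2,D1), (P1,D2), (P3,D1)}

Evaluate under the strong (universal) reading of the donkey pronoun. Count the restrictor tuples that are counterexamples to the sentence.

7

"him" takes "a player" as antecedent and "it" takes "a drill"; both are donkey pronouns co-varying with the restrictor.
Strong reading: for every (c,d,p) with showed(c,d,p), practised(p,d).
Restrictor triples: (C1,D1,P1)→practised(P1,D1) ✓  (C1,D2,P1)→practised(P1,D2) ✓  (C1,D2,P3)→practised(P3,D2) ✗  (C1,D3,P3)→practised(P3,D3) ✗  (C2,D1,P3)→practised(P3,D1) ✓  (C2,D3,P1)→practised(P1,D3) ✗  (C2,D3,P2)→practised(P2,D3) ✗  (C3,D1,P1)→practised(P1,D1) ✓  (C3,D1,P3)→practised(P3,D1) ✓  (C3,D2,P2)→practised(P2,D2) ✗  (C3,D2,P3)→practised(P3,D2) ✗  (C3,D3,P3)→practised(P3,D3) ✗
Counterexamples (restrictor triples failing the scope): 7.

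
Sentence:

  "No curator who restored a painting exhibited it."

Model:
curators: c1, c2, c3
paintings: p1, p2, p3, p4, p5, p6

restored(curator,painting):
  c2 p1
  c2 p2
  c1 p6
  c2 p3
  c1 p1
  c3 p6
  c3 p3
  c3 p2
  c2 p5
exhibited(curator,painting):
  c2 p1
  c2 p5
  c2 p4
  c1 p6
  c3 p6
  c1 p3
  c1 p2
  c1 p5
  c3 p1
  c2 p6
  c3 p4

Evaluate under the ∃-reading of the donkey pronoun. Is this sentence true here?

False

"it" takes "a painting" as antecedent — a donkey pronoun bound across the clause boundary.
Truth condition: for no (c,p) with restored(c,p) does exhibited(c,p) hold.
Restrictor pairs — does the scope hold? (c1,p1):fails  (c1,p6):holds  (c2,p1):holds  (c2,p2):fails  (c2,p3):fails  (c2,p5):holds  (c3,p2):fails  (c3,p3):fails  (c3,p6):holds
Scope holds for 4 pair(s), so the sentence is false.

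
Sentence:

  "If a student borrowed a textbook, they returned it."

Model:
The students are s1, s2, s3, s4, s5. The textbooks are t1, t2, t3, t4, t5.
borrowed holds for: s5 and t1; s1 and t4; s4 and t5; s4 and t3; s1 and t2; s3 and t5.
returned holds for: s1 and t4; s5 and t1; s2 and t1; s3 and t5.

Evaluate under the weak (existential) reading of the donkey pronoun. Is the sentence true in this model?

False

"it" takes "a textbook" as antecedent — a donkey pronoun bound across the clause boundary.
Weak reading: every student s with some borrowed-textbook has at least one borrowed-textbook t such that returned(s,t).
Per student: s1:✓  s3:✓  s4:✗  s5:✓
s4 has no witness among its borrowed-textbooks.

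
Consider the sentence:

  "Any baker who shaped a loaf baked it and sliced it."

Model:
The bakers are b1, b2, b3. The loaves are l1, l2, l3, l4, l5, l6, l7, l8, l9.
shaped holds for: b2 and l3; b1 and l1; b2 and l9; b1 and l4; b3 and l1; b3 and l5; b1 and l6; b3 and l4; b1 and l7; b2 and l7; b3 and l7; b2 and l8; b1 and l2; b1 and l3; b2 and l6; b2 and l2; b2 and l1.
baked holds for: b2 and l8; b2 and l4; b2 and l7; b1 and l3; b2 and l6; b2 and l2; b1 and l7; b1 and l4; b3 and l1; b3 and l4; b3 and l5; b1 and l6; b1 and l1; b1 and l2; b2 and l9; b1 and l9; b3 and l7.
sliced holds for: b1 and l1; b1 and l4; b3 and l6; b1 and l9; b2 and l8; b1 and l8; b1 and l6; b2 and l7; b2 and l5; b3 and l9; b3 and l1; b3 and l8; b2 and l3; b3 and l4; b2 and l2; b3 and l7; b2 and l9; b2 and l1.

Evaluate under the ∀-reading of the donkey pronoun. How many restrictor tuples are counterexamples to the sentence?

"it" takes "a loaf" as antecedent — a donkey pronoun bound across the clause boundary.
Strong reading: for every (b,l) with shaped(b,l), baked(b,l) ∧ sliced(b,l).
Restrictor pairs: (b1,l1) ✓  (b1,l2) ✗  (b1,l3) ✗  (b1,l4) ✓  (b1,l6) ✓  (b1,l7) ✗  (b2,l1) ✗  (b2,l2) ✓  (b2,l3) ✗  (b2,l6) ✗  (b2,l7) ✓  (b2,l8) ✓  (b2,l9) ✓  (b3,l1) ✓  (b3,l4) ✓  (b3,l5) ✗  (b3,l7) ✓
Counterexamples (restrictor pairs failing the scope): 7.

7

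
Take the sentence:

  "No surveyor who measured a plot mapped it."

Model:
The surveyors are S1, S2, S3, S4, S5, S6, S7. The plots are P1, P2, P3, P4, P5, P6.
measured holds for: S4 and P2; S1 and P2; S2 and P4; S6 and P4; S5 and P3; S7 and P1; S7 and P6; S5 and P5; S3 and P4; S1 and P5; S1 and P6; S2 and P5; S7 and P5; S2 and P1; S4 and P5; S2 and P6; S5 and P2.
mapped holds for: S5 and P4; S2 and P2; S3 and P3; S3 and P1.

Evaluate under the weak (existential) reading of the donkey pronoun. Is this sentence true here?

True

"it" takes "a plot" as antecedent — a donkey pronoun bound across the clause boundary.
Truth condition: for no (s,p) with measured(s,p) does mapped(s,p) hold.
Restrictor pairs — does the scope hold? (S1,P2):fails  (S1,P5):fails  (S1,P6):fails  (S2,P1):fails  (S2,P4):fails  (S2,P5):fails  (S2,P6):fails  (S3,P4):fails  (S4,P2):fails  (S4,P5):fails  (S5,P2):fails  (S5,P3):fails  (S5,P5):fails  (S6,P4):fails  (S7,P1):fails  (S7,P5):fails  (S7,P6):fails
Scope holds for no restrictor pair, so the sentence is true.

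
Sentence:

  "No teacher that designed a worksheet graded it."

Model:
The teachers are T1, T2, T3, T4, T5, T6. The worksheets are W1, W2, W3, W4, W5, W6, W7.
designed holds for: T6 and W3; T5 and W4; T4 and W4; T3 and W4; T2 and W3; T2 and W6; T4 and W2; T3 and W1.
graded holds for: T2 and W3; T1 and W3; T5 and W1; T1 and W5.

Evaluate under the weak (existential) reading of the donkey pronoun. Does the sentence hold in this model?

"it" takes "a worksheet" as antecedent — a donkey pronoun bound across the clause boundary.
Truth condition: for no (t,w) with designed(t,w) does graded(t,w) hold.
Restrictor pairs — does the scope hold? (T2,W3):holds  (T2,W6):fails  (T3,W1):fails  (T3,W4):fails  (T4,W2):fails  (T4,W4):fails  (T5,W4):fails  (T6,W3):fails
Scope holds for 1 pair(s), so the sentence is false.

False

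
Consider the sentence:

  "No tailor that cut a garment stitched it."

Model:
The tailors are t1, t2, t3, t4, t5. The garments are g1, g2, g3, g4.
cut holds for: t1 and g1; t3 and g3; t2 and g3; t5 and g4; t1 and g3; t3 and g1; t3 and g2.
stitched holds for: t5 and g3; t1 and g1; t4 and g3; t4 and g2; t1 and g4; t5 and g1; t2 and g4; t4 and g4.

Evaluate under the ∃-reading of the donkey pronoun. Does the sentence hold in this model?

False

"it" takes "a garment" as antecedent — a donkey pronoun bound across the clause boundary.
Truth condition: for no (t,g) with cut(t,g) does stitched(t,g) hold.
Restrictor pairs — does the scope hold? (t1,g1):holds  (t1,g3):fails  (t2,g3):fails  (t3,g1):fails  (t3,g2):fails  (t3,g3):fails  (t5,g4):fails
Scope holds for 1 pair(s), so the sentence is false.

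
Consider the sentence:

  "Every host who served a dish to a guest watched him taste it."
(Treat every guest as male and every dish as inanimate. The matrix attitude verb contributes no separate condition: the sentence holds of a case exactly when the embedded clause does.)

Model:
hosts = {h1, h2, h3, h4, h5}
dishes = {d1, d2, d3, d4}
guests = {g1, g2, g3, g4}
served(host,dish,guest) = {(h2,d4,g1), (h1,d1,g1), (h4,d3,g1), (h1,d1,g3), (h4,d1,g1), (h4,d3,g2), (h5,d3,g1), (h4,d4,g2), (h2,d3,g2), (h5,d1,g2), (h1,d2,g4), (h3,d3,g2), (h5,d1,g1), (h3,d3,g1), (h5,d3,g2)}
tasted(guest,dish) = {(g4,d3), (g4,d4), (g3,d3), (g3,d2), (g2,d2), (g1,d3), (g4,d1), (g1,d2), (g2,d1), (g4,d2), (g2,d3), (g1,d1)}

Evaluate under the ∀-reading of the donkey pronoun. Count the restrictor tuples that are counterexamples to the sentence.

"him" takes "a guest" as antecedent and "it" takes "a dish"; both are donkey pronouns co-varying with the restrictor.
Strong reading: for every (h,d,g) with served(h,d,g), tasted(g,d).
Restrictor triples: (h1,d1,g1)→tasted(g1,d1) ✓  (h1,d1,g3)→tasted(g3,d1) ✗  (h1,d2,g4)→tasted(g4,d2) ✓  (h2,d3,g2)→tasted(g2,d3) ✓  (h2,d4,g1)→tasted(g1,d4) ✗  (h3,d3,g1)→tasted(g1,d3) ✓  (h3,d3,g2)→tasted(g2,d3) ✓  (h4,d1,g1)→tasted(g1,d1) ✓  (h4,d3,g1)→tasted(g1,d3) ✓  (h4,d3,g2)→tasted(g2,d3) ✓  (h4,d4,g2)→tasted(g2,d4) ✗  (h5,d1,g1)→tasted(g1,d1) ✓  (h5,d1,g2)→tasted(g2,d1) ✓  (h5,d3,g1)→tasted(g1,d3) ✓  (h5,d3,g2)→tasted(g2,d3) ✓
Counterexamples (restrictor triples failing the scope): 3.

3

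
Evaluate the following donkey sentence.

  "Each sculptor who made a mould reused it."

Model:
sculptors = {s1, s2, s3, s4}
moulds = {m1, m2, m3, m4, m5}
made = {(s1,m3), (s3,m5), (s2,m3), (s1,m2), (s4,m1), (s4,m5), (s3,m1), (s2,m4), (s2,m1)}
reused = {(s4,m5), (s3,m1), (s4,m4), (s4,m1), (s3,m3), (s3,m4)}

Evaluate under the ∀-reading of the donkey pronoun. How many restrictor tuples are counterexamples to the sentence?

"it" takes "a mould" as antecedent — a donkey pronoun bound across the clause boundary.
Strong reading: for every (s,m) with made(s,m), reused(s,m).
Restrictor pairs: (s1,m2) ✗  (s1,m3) ✗  (s2,m1) ✗  (s2,m3) ✗  (s2,m4) ✗  (s3,m1) ✓  (s3,m5) ✗  (s4,m1) ✓  (s4,m5) ✓
Counterexamples (restrictor pairs failing the scope): 6.

6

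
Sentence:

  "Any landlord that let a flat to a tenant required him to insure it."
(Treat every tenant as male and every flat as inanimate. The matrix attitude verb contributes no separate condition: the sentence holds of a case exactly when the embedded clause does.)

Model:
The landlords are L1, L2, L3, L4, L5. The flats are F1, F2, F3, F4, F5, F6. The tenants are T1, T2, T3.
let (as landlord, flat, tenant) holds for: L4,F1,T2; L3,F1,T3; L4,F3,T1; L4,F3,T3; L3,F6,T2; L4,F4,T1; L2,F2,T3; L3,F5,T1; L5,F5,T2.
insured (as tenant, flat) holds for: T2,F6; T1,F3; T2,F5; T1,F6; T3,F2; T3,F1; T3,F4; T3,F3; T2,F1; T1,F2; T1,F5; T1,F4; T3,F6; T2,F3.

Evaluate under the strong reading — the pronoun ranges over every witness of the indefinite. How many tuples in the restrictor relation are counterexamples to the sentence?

0

"him" takes "a tenant" as antecedent and "it" takes "a flat"; both are donkey pronouns co-varying with the restrictor.
Strong reading: for every (l,f,t) with let(l,f,t), insured(t,f).
Restrictor triples: (L2,F2,T3)→insured(T3,F2) ✓  (L3,F1,T3)→insured(T3,F1) ✓  (L3,F5,T1)→insured(T1,F5) ✓  (L3,F6,T2)→insured(T2,F6) ✓  (L4,F1,T2)→insured(T2,F1) ✓  (L4,F3,T1)→insured(T1,F3) ✓  (L4,F3,T3)→insured(T3,F3) ✓  (L4,F4,T1)→insured(T1,F4) ✓  (L5,F5,T2)→insured(T2,F5) ✓
Counterexamples (restrictor triples failing the scope): 0.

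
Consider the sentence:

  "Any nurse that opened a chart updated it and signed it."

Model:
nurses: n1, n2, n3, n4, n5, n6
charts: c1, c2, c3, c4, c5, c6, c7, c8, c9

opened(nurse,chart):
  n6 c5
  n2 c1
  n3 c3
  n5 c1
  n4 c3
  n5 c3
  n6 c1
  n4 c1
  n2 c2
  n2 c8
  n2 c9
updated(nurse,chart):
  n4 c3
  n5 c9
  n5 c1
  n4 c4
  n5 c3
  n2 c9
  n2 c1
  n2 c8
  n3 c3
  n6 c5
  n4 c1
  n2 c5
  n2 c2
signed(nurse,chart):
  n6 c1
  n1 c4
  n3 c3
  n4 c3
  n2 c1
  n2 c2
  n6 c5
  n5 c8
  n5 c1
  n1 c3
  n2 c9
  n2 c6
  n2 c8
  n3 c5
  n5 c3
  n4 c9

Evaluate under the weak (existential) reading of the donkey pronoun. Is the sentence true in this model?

True

"it" takes "a chart" as antecedent — a donkey pronoun bound across the clause boundary.
Weak reading: every nurse n with some opened-chart has at least one opened-chart c such that updated(n,c) ∧ signed(n,c).
Per nurse: n2:✓  n3:✓  n4:✓  n5:✓  n6:✓
Every nurse in the restrictor has a witness.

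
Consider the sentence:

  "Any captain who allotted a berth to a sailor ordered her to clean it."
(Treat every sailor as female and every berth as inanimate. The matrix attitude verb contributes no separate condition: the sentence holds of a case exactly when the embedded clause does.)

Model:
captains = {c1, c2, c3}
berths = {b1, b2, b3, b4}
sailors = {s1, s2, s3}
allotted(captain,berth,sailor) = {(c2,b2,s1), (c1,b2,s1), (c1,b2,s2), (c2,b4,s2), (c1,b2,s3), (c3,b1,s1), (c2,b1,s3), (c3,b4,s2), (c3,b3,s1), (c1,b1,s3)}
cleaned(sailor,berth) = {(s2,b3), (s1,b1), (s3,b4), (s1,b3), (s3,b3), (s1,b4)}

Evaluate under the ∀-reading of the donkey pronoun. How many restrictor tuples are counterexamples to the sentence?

"her" takes "a sailor" as antecedent and "it" takes "a berth"; both are donkey pronouns co-varying with the restrictor.
Strong reading: for every (c,b,s) with allotted(c,b,s), cleaned(s,b).
Restrictor triples: (c1,b1,s3)→cleaned(s3,b1) ✗  (c1,b2,s1)→cleaned(s1,b2) ✗  (c1,b2,s2)→cleaned(s2,b2) ✗  (c1,b2,s3)→cleaned(s3,b2) ✗  (c2,b1,s3)→cleaned(s3,b1) ✗  (c2,b2,s1)→cleaned(s1,b2) ✗  (c2,b4,s2)→cleaned(s2,b4) ✗  (c3,b1,s1)→cleaned(s1,b1) ✓  (c3,b3,s1)→cleaned(s1,b3) ✓  (c3,b4,s2)→cleaned(s2,b4) ✗
Counterexamples (restrictor triples failing the scope): 8.

8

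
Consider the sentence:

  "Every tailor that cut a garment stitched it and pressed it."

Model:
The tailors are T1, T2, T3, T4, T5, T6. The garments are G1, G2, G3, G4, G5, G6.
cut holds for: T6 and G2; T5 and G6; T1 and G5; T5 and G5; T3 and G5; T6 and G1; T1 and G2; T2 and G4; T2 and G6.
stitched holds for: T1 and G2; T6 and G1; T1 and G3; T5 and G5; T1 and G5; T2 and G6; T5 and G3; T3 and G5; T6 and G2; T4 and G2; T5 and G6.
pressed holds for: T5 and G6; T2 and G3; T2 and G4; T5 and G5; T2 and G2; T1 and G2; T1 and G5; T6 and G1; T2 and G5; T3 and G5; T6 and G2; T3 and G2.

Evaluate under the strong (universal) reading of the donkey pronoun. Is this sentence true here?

"it" takes "a garment" as antecedent — a donkey pronoun bound across the clause boundary.
Strong reading: for every (t,g) with cut(t,g), stitched(t,g) ∧ pressed(t,g).
Restrictor pairs: (T1,G2) ✓  (T1,G5) ✓  (T2,G4) ✗  (T2,G6) ✗  (T3,G5) ✓  (T5,G5) ✓  (T5,G6) ✓  (T6,G1) ✓  (T6,G2) ✓
Counterexample: (T2,G4) is in cut but fails the scope.

False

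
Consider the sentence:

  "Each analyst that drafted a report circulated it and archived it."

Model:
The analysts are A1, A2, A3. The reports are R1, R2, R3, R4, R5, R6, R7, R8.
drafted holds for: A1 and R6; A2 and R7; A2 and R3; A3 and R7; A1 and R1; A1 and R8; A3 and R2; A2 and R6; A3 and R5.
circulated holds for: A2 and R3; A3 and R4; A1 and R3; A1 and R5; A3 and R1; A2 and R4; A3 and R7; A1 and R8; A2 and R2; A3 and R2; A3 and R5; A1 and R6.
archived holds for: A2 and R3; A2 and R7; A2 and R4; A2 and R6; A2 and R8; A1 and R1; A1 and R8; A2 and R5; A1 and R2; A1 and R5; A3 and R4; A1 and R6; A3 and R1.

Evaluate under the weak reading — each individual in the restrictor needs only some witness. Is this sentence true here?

False

"it" takes "a report" as antecedent — a donkey pronoun bound across the clause boundary.
Weak reading: every analyst a with some drafted-report has at least one drafted-report r such that circulated(a,r) ∧ archived(a,r).
Per analyst: A1:✓  A2:✓  A3:✗
A3 has no witness among its drafted-reports.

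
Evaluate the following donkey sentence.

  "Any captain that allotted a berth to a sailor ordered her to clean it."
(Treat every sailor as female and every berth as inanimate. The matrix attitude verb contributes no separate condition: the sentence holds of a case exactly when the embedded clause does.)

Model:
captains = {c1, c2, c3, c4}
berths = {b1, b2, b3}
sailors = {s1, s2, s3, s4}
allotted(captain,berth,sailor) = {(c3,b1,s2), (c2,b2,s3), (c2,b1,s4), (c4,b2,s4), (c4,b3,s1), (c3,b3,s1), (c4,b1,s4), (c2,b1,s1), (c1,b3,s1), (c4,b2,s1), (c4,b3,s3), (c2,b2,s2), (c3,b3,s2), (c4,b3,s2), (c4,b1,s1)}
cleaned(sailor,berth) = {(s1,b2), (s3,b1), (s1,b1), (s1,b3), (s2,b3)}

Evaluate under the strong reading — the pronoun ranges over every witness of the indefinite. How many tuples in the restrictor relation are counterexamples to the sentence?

7

"her" takes "a sailor" as antecedent and "it" takes "a berth"; both are donkey pronouns co-varying with the restrictor.
Strong reading: for every (c,b,s) with allotted(c,b,s), cleaned(s,b).
Restrictor triples: (c1,b3,s1)→cleaned(s1,b3) ✓  (c2,b1,s1)→cleaned(s1,b1) ✓  (c2,b1,s4)→cleaned(s4,b1) ✗  (c2,b2,s2)→cleaned(s2,b2) ✗  (c2,b2,s3)→cleaned(s3,b2) ✗  (c3,b1,s2)→cleaned(s2,b1) ✗  (c3,b3,s1)→cleaned(s1,b3) ✓  (c3,b3,s2)→cleaned(s2,b3) ✓  (c4,b1,s1)→cleaned(s1,b1) ✓  (c4,b1,s4)→cleaned(s4,b1) ✗  (c4,b2,s1)→cleaned(s1,b2) ✓  (c4,b2,s4)→cleaned(s4,b2) ✗  (c4,b3,s1)→cleaned(s1,b3) ✓  (c4,b3,s2)→cleaned(s2,b3) ✓  (c4,b3,s3)→cleaned(s3,b3) ✗
Counterexamples (restrictor triples failing the scope): 7.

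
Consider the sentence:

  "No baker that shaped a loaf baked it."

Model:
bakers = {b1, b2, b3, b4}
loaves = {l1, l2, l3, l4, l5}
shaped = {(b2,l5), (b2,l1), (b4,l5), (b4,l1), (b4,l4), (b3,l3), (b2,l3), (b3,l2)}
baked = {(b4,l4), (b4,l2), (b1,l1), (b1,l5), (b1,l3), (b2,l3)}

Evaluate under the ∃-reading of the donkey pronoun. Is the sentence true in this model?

False

"it" takes "a loaf" as antecedent — a donkey pronoun bound across the clause boundary.
Truth condition: for no (b,l) with shaped(b,l) does baked(b,l) hold.
Restrictor pairs — does the scope hold? (b2,l1):fails  (b2,l3):holds  (b2,l5):fails  (b3,l2):fails  (b3,l3):fails  (b4,l1):fails  (b4,l4):holds  (b4,l5):fails
Scope holds for 2 pair(s), so the sentence is false.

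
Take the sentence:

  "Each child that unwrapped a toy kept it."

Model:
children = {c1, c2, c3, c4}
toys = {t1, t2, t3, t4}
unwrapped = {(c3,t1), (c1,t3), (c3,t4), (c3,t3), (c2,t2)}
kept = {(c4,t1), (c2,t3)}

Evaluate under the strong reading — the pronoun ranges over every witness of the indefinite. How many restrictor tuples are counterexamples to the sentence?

5

"it" takes "a toy" as antecedent — a donkey pronoun bound across the clause boundary.
Strong reading: for every (c,t) with unwrapped(c,t), kept(c,t).
Restrictor pairs: (c1,t3) ✗  (c2,t2) ✗  (c3,t1) ✗  (c3,t3) ✗  (c3,t4) ✗
Counterexamples (restrictor pairs failing the scope): 5.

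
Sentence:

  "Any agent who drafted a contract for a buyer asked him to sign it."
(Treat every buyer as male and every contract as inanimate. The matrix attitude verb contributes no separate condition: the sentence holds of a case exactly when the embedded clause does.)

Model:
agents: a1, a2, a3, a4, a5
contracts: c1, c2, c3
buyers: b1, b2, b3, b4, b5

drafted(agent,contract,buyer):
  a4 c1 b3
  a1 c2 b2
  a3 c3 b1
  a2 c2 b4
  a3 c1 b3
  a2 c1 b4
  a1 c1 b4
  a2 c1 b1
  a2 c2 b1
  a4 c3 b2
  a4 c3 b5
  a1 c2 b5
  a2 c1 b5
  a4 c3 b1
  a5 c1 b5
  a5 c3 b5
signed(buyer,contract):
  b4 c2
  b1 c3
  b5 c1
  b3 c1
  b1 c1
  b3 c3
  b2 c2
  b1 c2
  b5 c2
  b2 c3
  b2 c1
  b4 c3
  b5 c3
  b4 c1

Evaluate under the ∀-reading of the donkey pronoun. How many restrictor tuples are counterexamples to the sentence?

"him" takes "a buyer" as antecedent and "it" takes "a contract"; both are donkey pronouns co-varying with the restrictor.
Strong reading: for every (a,c,b) with drafted(a,c,b), signed(b,c).
Restrictor triples: (a1,c1,b4)→signed(b4,c1) ✓  (a1,c2,b2)→signed(b2,c2) ✓  (a1,c2,b5)→signed(b5,c2) ✓  (a2,c1,b1)→signed(b1,c1) ✓  (a2,c1,b4)→signed(b4,c1) ✓  (a2,c1,b5)→signed(b5,c1) ✓  (a2,c2,b1)→signed(b1,c2) ✓  (a2,c2,b4)→signed(b4,c2) ✓  (a3,c1,b3)→signed(b3,c1) ✓  (a3,c3,b1)→signed(b1,c3) ✓  (a4,c1,b3)→signed(b3,c1) ✓  (a4,c3,b1)→signed(b1,c3) ✓  (a4,c3,b2)→signed(b2,c3) ✓  (a4,c3,b5)→signed(b5,c3) ✓  (a5,c1,b5)→signed(b5,c1) ✓  (a5,c3,b5)→signed(b5,c3) ✓
Counterexamples (restrictor triples failing the scope): 0.

0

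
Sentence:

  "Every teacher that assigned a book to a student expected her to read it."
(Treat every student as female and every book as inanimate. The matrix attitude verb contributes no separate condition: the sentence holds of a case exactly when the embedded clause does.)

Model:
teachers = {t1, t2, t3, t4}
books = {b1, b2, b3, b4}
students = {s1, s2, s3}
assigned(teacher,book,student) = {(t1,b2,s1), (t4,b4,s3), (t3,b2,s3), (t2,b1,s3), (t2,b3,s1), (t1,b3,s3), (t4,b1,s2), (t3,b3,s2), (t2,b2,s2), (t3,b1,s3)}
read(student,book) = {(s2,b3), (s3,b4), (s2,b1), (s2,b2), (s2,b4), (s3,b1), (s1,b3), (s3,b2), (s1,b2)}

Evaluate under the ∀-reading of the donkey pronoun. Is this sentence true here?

"her" takes "a student" as antecedent and "it" takes "a book"; both are donkey pronouns co-varying with the restrictor.
Strong reading: for every (t,b,s) with assigned(t,b,s), read(s,b).
Restrictor triples: (t1,b2,s1)→read(s1,b2) ✓  (t1,b3,s3)→read(s3,b3) ✗  (t2,b1,s3)→read(s3,b1) ✓  (t2,b2,s2)→read(s2,b2) ✓  (t2,b3,s1)→read(s1,b3) ✓  (t3,b1,s3)→read(s3,b1) ✓  (t3,b2,s3)→read(s3,b2) ✓  (t3,b3,s2)→read(s2,b3) ✓  (t4,b1,s2)→read(s2,b1) ✓  (t4,b4,s3)→read(s3,b4) ✓
Counterexample: (t1,b3,s3) — read(s3,b3) does not hold.

False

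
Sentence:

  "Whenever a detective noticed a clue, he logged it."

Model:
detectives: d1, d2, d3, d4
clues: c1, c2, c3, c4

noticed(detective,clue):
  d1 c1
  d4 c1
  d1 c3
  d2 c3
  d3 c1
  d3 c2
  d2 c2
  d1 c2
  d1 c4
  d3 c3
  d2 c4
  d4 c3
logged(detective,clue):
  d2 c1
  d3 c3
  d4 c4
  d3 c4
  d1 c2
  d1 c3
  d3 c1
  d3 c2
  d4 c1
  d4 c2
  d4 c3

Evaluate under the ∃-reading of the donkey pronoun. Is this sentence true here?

"it" takes "a clue" as antecedent — a donkey pronoun bound across the clause boundary.
Weak reading: every detective d with some noticed-clue has at least one noticed-clue c such that logged(d,c).
Per detective: d1:✓  d2:✗  d3:✓  d4:✓
d2 has no witness among its noticed-clues.

False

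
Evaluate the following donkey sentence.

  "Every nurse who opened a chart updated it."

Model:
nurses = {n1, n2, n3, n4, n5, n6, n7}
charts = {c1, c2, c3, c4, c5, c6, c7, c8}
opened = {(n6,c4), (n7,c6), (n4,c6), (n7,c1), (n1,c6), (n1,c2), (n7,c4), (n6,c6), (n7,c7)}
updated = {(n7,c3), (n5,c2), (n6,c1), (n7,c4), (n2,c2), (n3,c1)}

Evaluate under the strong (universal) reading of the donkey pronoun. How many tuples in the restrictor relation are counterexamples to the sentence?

"it" takes "a chart" as antecedent — a donkey pronoun bound across the clause boundary.
Strong reading: for every (n,c) with opened(n,c), updated(n,c).
Restrictor pairs: (n1,c2) ✗  (n1,c6) ✗  (n4,c6) ✗  (n6,c4) ✗  (n6,c6) ✗  (n7,c1) ✗  (n7,c4) ✓  (n7,c6) ✗  (n7,c7) ✗
Counterexamples (restrictor pairs failing the scope): 8.

8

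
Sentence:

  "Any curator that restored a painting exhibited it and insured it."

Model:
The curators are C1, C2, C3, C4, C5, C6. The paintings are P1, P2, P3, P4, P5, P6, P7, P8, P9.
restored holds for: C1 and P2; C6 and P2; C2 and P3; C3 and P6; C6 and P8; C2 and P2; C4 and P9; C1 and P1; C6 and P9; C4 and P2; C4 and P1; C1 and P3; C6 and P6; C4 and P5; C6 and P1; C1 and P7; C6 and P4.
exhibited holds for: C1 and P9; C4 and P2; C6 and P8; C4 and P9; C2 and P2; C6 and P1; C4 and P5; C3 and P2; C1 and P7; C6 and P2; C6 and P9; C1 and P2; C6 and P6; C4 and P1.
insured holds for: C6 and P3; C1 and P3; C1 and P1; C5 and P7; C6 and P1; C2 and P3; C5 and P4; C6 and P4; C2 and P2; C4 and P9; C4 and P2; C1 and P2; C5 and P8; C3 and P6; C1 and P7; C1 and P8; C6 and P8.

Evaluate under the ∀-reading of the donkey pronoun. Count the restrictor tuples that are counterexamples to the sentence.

"it" takes "a painting" as antecedent — a donkey pronoun bound across the clause boundary.
Strong reading: for every (c,p) with restored(c,p), exhibited(c,p) ∧ insured(c,p).
Restrictor pairs: (C1,P1) ✗  (C1,P2) ✓  (C1,P3) ✗  (C1,P7) ✓  (C2,P2) ✓  (C2,P3) ✗  (C3,P6) ✗  (C4,P1) ✗  (C4,P2) ✓  (C4,P5) ✗  (C4,P9) ✓  (C6,P1) ✓  (C6,P2) ✗  (C6,P4) ✗  (C6,P6) ✗  (C6,P8) ✓  (C6,P9) ✗
Counterexamples (restrictor pairs failing the scope): 10.

10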